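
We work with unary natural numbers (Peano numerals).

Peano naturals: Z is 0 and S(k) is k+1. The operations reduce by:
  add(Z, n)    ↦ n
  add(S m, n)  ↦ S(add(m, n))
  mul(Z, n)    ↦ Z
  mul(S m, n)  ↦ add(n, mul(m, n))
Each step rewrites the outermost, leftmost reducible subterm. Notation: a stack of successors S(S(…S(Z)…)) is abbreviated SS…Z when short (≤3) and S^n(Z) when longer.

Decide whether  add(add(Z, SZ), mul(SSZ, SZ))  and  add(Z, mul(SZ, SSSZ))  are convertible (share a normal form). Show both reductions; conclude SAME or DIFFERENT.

Term A:
  start: add(add(Z, SZ), mul(SSZ, SZ))
  step 1: add(SZ, mul(SSZ, SZ))
  step 2: S(add(Z, mul(SSZ, SZ)))
  step 3: S(mul(SSZ, SZ))
  step 4: S(add(SZ, mul(SZ, SZ)))
  step 5: S(S(add(Z, mul(SZ, SZ))))
  step 6: S(S(mul(SZ, SZ)))
  step 7: S(S(add(SZ, mul(Z, SZ))))
  step 8: S(S(S(add(Z, mul(Z, SZ)))))
  step 9: S(S(S(mul(Z, SZ))))
  step 10: SSSZ

Term B:
  start: add(Z, mul(SZ, SSSZ))
  step 1: mul(SZ, SSSZ)
  step 2: add(SSSZ, mul(Z, SSSZ))
  step 3: S(add(SSZ, mul(Z, SSSZ)))
  step 4: S(S(add(SZ, mul(Z, SSSZ))))
  step 5: S(S(S(add(Z, mul(Z, SSSZ)))))
  step 6: S(S(S(mul(Z, SSSZ))))
  step 7: SSSZ

Answer: SAME — A ⇓ SSSZ, B ⇓ SSSZ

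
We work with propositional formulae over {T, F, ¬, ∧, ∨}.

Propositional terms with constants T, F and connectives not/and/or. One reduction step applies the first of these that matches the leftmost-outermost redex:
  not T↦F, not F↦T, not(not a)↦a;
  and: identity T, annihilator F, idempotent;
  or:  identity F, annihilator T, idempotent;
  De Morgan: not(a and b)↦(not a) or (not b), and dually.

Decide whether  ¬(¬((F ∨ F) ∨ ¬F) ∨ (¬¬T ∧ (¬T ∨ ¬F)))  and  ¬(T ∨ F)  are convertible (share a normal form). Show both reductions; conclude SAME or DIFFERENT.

Answer: SAME — A ⇓ F, B ⇓ F

Derivation:
Term A:
  start: ¬(¬((F ∨ F) ∨ ¬F) ∨ (¬¬T ∧ (¬T ∨ ¬F)))
  →1  ¬¬((F ∨ F) ∨ ¬F) ∧ ¬(¬¬T ∧ (¬T ∨ ¬F))
  →2  ((F ∨ F) ∨ ¬F) ∧ ¬(¬¬T ∧ (¬T ∨ ¬F))
  →3  (F ∨ ¬F) ∧ ¬(¬¬T ∧ (¬T ∨ ¬F))
  →4  ¬F ∧ ¬(¬¬T ∧ (¬T ∨ ¬F))
  →5  T ∧ ¬(¬¬T ∧ (¬T ∨ ¬F))
  →6  ¬(¬¬T ∧ (¬T ∨ ¬F))
  →7  ¬¬¬T ∨ ¬(¬T ∨ ¬F)
  →8  ¬T ∨ ¬(¬T ∨ ¬F)
  →9  F ∨ ¬(¬T ∨ ¬F)
  →10  ¬(¬T ∨ ¬F)
  →11  ¬¬T ∧ ¬¬F
  →12  T ∧ ¬¬F
  →13  ¬¬F
  →14  F

Term B:
  start: ¬(T ∨ F)
  →1  ¬T ∧ ¬F
  →2  F ∧ ¬F
  →3  F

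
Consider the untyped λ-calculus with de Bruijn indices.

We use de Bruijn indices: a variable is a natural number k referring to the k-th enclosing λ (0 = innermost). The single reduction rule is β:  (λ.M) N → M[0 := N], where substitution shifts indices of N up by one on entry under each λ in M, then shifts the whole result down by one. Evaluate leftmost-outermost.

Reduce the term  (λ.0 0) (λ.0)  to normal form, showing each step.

  start: (λ.0 0) (λ.0)
  [1] (λ.0) (λ.0)
  [2] λ.0

Answer: normal form = λ.0  (in 2 steps)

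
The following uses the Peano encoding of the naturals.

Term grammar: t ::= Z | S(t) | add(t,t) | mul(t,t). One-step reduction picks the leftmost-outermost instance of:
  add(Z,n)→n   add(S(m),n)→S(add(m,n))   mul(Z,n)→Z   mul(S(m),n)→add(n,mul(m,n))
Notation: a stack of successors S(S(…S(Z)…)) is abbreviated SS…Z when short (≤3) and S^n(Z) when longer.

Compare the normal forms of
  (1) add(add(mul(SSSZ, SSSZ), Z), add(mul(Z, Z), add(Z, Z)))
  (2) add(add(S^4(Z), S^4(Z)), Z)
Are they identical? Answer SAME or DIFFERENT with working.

Answer: DIFFERENT — A ⇓ S^9(Z), B ⇓ S^8(Z)

Derivation:
Term A:
  start: add(add(mul(SSSZ, SSSZ), Z), add(mul(Z, Z), add(Z, Z)))
  →1  add(add(add(SSSZ, mul(SSZ, SSSZ)), Z), add(mul(Z, Z), add(Z, Z)))
  →2  add(add(S(add(SSZ, mul(SSZ, SSSZ))), Z), add(mul(Z, Z), add(Z, Z)))
  →3  add(S(add(add(SSZ, mul(SSZ, SSSZ)), Z)), add(mul(Z, Z), add(Z, Z)))
  →4  S(add(add(add(SSZ, mul(SSZ, SSSZ)), Z), add(mul(Z, Z), add(Z, Z))))
  →5  S(add(add(S(add(SZ, mul(SSZ, SSSZ))), Z), add(mul(Z, Z), add(Z, Z))))
  →6  S(add(S(add(add(SZ, mul(SSZ, SSSZ)), Z)), add(mul(Z, Z), add(Z, Z))))
  →7  S(S(add(add(add(SZ, mul(SSZ, SSSZ)), Z), add(mul(Z, Z), add(Z, Z)))))
  →8  S(S(add(add(S(add(Z, mul(SSZ, SSSZ))), Z), add(mul(Z, Z), add(Z, Z)))))
  →9  S(S(add(S(add(add(Z, mul(SSZ, SSSZ)), Z)), add(mul(Z, Z), add(Z, Z)))))
  →10  S(S(S(add(add(add(Z, mul(SSZ, SSSZ)), Z), add(mul(Z, Z), add(Z, Z))))))
  →11  S(S(S(add(add(mul(SSZ, SSSZ), Z), add(mul(Z, Z), add(Z, Z))))))
  →12  S(S(S(add(add(add(SSSZ, mul(SZ, SSSZ)), Z), add(mul(Z, Z), add(Z, Z))))))
  →13  S(S(S(add(add(S(add(SSZ, mul(SZ, SSSZ))), Z), add(mul(Z, Z), add(Z, Z))))))
  →14  S(S(S(add(S(add(add(SSZ, mul(SZ, SSSZ)), Z)), add(mul(Z, Z), add(Z, Z))))))
  →15  S(S(S(S(add(add(add(SSZ, mul(SZ, SSSZ)), Z), add(mul(Z, Z), add(Z, Z)))))))
  →16  S(S(S(S(add(add(S(add(SZ, mul(SZ, SSSZ))), Z), add(mul(Z, Z), add(Z, Z)))))))
  →17  S(S(S(S(add(S(add(add(SZ, mul(SZ, SSSZ)), Z)), add(mul(Z, Z), add(Z, Z)))))))
  →18  S(S(S(S(S(add(add(add(SZ, mul(SZ, SSSZ)), Z), add(mul(Z, Z), add(Z, Z))))))))
  →19  S(S(S(S(S(add(add(S(add(Z, mul(SZ, SSSZ))), Z), add(mul(Z, Z), add(Z, Z))))))))
  →20  S(S(S(S(S(add(S(add(add(Z, mul(SZ, SSSZ)), Z)), add(mul(Z, Z), add(Z, Z))))))))
  →21  S(S(S(S(S(S(add(add(add(Z, mul(SZ, SSSZ)), Z), add(mul(Z, Z), add(Z, Z)))))))))
  →22  S(S(S(S(S(S(add(add(mul(SZ, SSSZ), Z), add(mul(Z, Z), add(Z, Z)))))))))
  →23  S(S(S(S(S(S(add(add(add(SSSZ, mul(Z, SSSZ)), Z), add(mul(Z, Z), add(Z, Z)))))))))
  →24  S(S(S(S(S(S(add(add(S(add(SSZ, mul(Z, SSSZ))), Z), add(mul(Z, Z), add(Z, Z)))))))))
  →25  S(S(S(S(S(S(add(S(add(add(SSZ, mul(Z, SSSZ)), Z)), add(mul(Z, Z), add(Z, Z)))))))))
  →26  S(S(S(S(S(S(S(add(add(add(SSZ, mul(Z, SSSZ)), Z), add(mul(Z, Z), add(Z, Z))))))))))
  →27  S(S(S(S(S(S(S(add(add(S(add(SZ, mul(Z, SSSZ))), Z), add(mul(Z, Z), add(Z, Z))))))))))
  →28  S(S(S(S(S(S(S(add(S(add(add(SZ, mul(Z, SSSZ)), Z)), add(mul(Z, Z), add(Z, Z))))))))))
  →29  S(S(S(S(S(S(S(S(add(add(add(SZ, mul(Z, SSSZ)), Z), add(mul(Z, Z), add(Z, Z)))))))))))
  →30  S(S(S(S(S(S(S(S(add(add(S(add(Z, mul(Z, SSSZ))), Z), add(mul(Z, Z), add(Z, Z)))))))))))
  →31  S(S(S(S(S(S(S(S(add(S(add(add(Z, mul(Z, SSSZ)), Z)), add(mul(Z, Z), add(Z, Z)))))))))))
  →32  S(S(S(S(S(S(S(S(S(add(add(add(Z, mul(Z, SSSZ)), Z), add(mul(Z, Z), add(Z, Z))))))))))))
  →33  S(S(S(S(S(S(S(S(S(add(add(mul(Z, SSSZ), Z), add(mul(Z, Z), add(Z, Z))))))))))))
  →34  S(S(S(S(S(S(S(S(S(add(add(Z, Z), add(mul(Z, Z), add(Z, Z))))))))))))
  →35  S(S(S(S(S(S(S(S(S(add(Z, add(mul(Z, Z), add(Z, Z))))))))))))
  →36  S(S(S(S(S(S(S(S(S(add(mul(Z, Z), add(Z, Z)))))))))))
  →37  S(S(S(S(S(S(S(S(S(add(Z, add(Z, Z)))))))))))
  →38  S(S(S(S(S(S(S(S(S(add(Z, Z))))))))))
  →39  S^9(Z)

Term B:
  start: add(add(S^4(Z), S^4(Z)), Z)
  →1  add(S(add(SSSZ, S^4(Z))), Z)
  →2  S(add(add(SSSZ, S^4(Z)), Z))
  →3  S(add(S(add(SSZ, S^4(Z))), Z))
  →4  S(S(add(add(SSZ, S^4(Z)), Z)))
  →5  S(S(add(S(add(SZ, S^4(Z))), Z)))
  →6  S(S(S(add(add(SZ, S^4(Z)), Z))))
  →7  S(S(S(add(S(add(Z, S^4(Z))), Z))))
  →8  S(S(S(S(add(add(Z, S^4(Z)), Z)))))
  →9  S(S(S(S(add(S^4(Z), Z)))))
  →10  S(S(S(S(S(add(SSSZ, Z))))))
  →11  S(S(S(S(S(S(add(SSZ, Z)))))))
  →12  S(S(S(S(S(S(S(add(SZ, Z))))))))
  →13  S(S(S(S(S(S(S(S(add(Z, Z)))))))))
  →14  S^8(Z)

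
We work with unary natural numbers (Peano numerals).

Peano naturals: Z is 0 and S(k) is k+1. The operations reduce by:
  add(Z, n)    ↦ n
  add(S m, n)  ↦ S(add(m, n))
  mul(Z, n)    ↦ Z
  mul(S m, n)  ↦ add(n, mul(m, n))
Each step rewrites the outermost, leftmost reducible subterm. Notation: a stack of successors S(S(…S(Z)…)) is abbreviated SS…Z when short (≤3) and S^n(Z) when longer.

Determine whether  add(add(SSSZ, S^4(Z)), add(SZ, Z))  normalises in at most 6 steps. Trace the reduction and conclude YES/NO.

  start: add(add(SSSZ, S^4(Z)), add(SZ, Z))
  step 1: add(S(add(SSZ, S^4(Z))), add(SZ, Z))
  step 2: S(add(add(SSZ, S^4(Z)), add(SZ, Z)))
  step 3: S(add(S(add(SZ, S^4(Z))), add(SZ, Z)))
  step 4: S(S(add(add(SZ, S^4(Z)), add(SZ, Z))))
  step 5: S(S(add(S(add(Z, S^4(Z))), add(SZ, Z))))
  step 6: S(S(S(add(add(Z, S^4(Z)), add(SZ, Z)))))

Answer: NO — after 6 steps the term is S(S(S(add(add(Z, S^4(Z)), add(SZ, Z))))), not yet normal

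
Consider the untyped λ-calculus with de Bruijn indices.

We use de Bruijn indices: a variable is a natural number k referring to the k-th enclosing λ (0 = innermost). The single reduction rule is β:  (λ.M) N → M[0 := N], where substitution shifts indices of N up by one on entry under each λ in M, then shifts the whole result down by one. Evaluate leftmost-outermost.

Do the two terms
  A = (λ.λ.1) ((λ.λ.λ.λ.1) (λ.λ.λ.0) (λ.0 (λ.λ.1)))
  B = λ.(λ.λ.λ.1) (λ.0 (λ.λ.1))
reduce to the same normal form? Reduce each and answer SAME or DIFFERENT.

Term A:
  start: (λ.λ.1) ((λ.λ.λ.λ.1) (λ.λ.λ.0) (λ.0 (λ.λ.1)))
  step 1: λ.(λ.λ.λ.λ.1) (λ.λ.λ.0) (λ.0 (λ.λ.1))
  step 2: λ.(λ.λ.λ.1) (λ.0 (λ.λ.1))
  step 3: λ.λ.λ.1

Term B:
  start: λ.(λ.λ.λ.1) (λ.0 (λ.λ.1))
  step 1: λ.λ.λ.1

Answer: SAME — A ⇓ λ.λ.λ.1, B ⇓ λ.λ.λ.1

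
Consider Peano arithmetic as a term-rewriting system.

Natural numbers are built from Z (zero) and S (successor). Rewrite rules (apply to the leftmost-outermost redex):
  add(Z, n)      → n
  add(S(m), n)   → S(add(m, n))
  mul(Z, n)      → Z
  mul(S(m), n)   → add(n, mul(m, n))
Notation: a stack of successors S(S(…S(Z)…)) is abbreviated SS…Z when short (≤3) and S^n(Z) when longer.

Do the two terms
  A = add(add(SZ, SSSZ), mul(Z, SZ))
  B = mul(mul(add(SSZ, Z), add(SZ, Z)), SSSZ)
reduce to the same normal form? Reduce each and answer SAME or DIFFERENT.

Answer: DIFFERENT — A ⇓ S^4(Z), B ⇓ S^6(Z)

Reduction:
Term A:
  start: add(add(SZ, SSSZ), mul(Z, SZ))
  →1  add(S(add(Z, SSSZ)), mul(Z, SZ))
  →2  S(add(add(Z, SSSZ), mul(Z, SZ)))
  →3  S(add(SSSZ, mul(Z, SZ)))
  →4  S(S(add(SSZ, mul(Z, SZ))))
  →5  S(S(S(add(SZ, mul(Z, SZ)))))
  →6  S(S(S(S(add(Z, mul(Z, SZ))))))
  →7  S(S(S(S(mul(Z, SZ)))))
  →8  S^4(Z)

Term B:
  start: mul(mul(add(SSZ, Z), add(SZ, Z)), SSSZ)
  →1  mul(mul(S(add(SZ, Z)), add(SZ, Z)), SSSZ)
  →2  mul(add(add(SZ, Z), mul(add(SZ, Z), add(SZ, Z))), SSSZ)
  →3  mul(add(S(add(Z, Z)), mul(add(SZ, Z), add(SZ, Z))), SSSZ)
  →4  mul(S(add(add(Z, Z), mul(add(SZ, Z), add(SZ, Z)))), SSSZ)
  →5  add(SSSZ, mul(add(add(Z, Z), mul(add(SZ, Z), add(SZ, Z))), SSSZ))
  →6  S(add(SSZ, mul(add(add(Z, Z), mul(add(SZ, Z), add(SZ, Z))), SSSZ)))
  →7  S(S(add(SZ, mul(add(add(Z, Z), mul(add(SZ, Z), add(SZ, Z))), SSSZ))))
  →8  S(S(S(add(Z, mul(add(add(Z, Z), mul(add(SZ, Z), add(SZ, Z))), SSSZ)))))
  →9  S(S(S(mul(add(add(Z, Z), mul(add(SZ, Z), add(SZ, Z))), SSSZ))))
  →10  S(S(S(mul(add(Z, mul(add(SZ, Z), add(SZ, Z))), SSSZ))))
  →11  S(S(S(mul(mul(add(SZ, Z), add(SZ, Z)), SSSZ))))
  →12  S(S(S(mul(mul(S(add(Z, Z)), add(SZ, Z)), SSSZ))))
  →13  S(S(S(mul(add(add(SZ, Z), mul(add(Z, Z), add(SZ, Z))), SSSZ))))
  →14  S(S(S(mul(add(S(add(Z, Z)), mul(add(Z, Z), add(SZ, Z))), SSSZ))))
  →15  S(S(S(mul(S(add(add(Z, Z), mul(add(Z, Z), add(SZ, Z)))), SSSZ))))
  →16  S(S(S(add(SSSZ, mul(add(add(Z, Z), mul(add(Z, Z), add(SZ, Z))), SSSZ)))))
  →17  S(S(S(S(add(SSZ, mul(add(add(Z, Z), mul(add(Z, Z), add(SZ, Z))), SSSZ))))))
  →18  S(S(S(S(S(add(SZ, mul(add(add(Z, Z), mul(add(Z, Z), add(SZ, Z))), SSSZ)))))))
  →19  S(S(S(S(S(S(add(Z, mul(add(add(Z, Z), mul(add(Z, Z), add(SZ, Z))), SSSZ))))))))
  →20  S(S(S(S(S(S(mul(add(add(Z, Z), mul(add(Z, Z), add(SZ, Z))), SSSZ)))))))
  →21  S(S(S(S(S(S(mul(add(Z, mul(add(Z, Z), add(SZ, Z))), SSSZ)))))))
  →22  S(S(S(S(S(S(mul(mul(add(Z, Z), add(SZ, Z)), SSSZ)))))))
  →23  S(S(S(S(S(S(mul(mul(Z, add(SZ, Z)), SSSZ)))))))
  →24  S(S(S(S(S(S(mul(Z, SSSZ)))))))
  →25  S^6(Z)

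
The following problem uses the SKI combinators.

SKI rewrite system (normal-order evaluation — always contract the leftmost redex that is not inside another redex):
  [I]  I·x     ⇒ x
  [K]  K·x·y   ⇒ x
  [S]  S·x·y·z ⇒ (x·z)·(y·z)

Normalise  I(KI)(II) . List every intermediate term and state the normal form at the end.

  start: I(KI)(II)
  [1] KI(II)
  [2] I

Answer: normal form = I  (in 2 steps)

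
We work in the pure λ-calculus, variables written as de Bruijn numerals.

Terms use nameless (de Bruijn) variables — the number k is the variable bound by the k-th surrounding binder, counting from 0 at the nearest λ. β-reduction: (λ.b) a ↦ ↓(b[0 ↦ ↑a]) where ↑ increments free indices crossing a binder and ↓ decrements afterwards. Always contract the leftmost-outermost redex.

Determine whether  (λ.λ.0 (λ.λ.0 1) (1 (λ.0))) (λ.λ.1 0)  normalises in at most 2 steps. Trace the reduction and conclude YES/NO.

  start: (λ.λ.0 (λ.λ.0 1) (1 (λ.0))) (λ.λ.1 0)
  [1] λ.0 (λ.λ.0 1) ((λ.λ.1 0) (λ.0))
  [2] λ.0 (λ.λ.0 1) (λ.(λ.0) 0)

Answer: NO — after 2 steps the term is λ.0 (λ.λ.0 1) (λ.(λ.0) 0), not yet normal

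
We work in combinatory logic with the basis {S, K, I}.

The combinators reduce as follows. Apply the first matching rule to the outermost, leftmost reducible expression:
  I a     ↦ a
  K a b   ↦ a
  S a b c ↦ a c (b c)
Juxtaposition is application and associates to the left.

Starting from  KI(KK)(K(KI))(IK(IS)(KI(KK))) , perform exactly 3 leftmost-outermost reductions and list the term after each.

  start: KI(KK)(K(KI))(IK(IS)(KI(KK)))
  [1] I(K(KI))(IK(IS)(KI(KK)))
  [2] K(KI)(IK(IS)(KI(KK)))
  [3] KI

Answer: after 3 steps: KI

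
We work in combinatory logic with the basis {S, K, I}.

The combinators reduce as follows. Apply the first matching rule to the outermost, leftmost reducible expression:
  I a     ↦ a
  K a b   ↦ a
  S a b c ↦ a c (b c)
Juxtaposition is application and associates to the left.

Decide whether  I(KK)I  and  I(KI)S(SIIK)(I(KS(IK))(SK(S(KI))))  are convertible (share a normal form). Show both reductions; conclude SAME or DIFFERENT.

Answer: SAME — A ⇓ K, B ⇓ K

Reduction:
Term A:
  start: I(KK)I
  →1  KKI
  →2  K

Term B:
  start: I(KI)S(SIIK)(I(KS(IK))(SK(S(KI))))
  →1  KIS(SIIK)(I(KS(IK))(SK(S(KI))))
  →2  I(SIIK)(I(KS(IK))(SK(S(KI))))
  →3  SIIK(I(KS(IK))(SK(S(KI))))
  →4  IK(IK)(I(KS(IK))(SK(S(KI))))
  →5  K(IK)(I(KS(IK))(SK(S(KI))))
  →6  IK
  →7  K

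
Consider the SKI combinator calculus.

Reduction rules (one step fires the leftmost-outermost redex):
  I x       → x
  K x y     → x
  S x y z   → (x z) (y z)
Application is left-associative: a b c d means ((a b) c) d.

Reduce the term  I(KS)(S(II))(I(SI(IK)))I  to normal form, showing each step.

  start: I(KS)(S(II))(I(SI(IK)))I
  →1  KS(S(II))(I(SI(IK)))I
  →2  S(I(SI(IK)))I
  →3  S(SI(IK))I
  →4  S(SIK)I

Answer: normal form = S(SIK)I  (in 4 steps)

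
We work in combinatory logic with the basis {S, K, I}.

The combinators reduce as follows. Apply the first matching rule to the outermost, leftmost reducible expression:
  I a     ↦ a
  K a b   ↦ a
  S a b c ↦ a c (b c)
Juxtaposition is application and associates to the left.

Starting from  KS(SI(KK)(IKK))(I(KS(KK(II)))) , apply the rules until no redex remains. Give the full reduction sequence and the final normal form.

  start: KS(SI(KK)(IKK))(I(KS(KK(II))))
  step 1: S(I(KS(KK(II))))
  step 2: S(KS(KK(II)))
  step 3: SS

Answer: normal form = SS  (in 3 steps)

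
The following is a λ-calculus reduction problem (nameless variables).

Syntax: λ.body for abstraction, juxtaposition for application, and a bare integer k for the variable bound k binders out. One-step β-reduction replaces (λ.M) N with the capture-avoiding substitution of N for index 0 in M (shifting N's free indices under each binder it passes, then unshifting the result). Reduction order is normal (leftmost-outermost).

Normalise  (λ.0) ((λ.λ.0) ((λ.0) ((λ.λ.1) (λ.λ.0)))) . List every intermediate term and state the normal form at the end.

  start: (λ.0) ((λ.λ.0) ((λ.0) ((λ.λ.1) (λ.λ.0))))
  step 1: (λ.λ.0) ((λ.0) ((λ.λ.1) (λ.λ.0)))
  step 2: λ.0

Answer: normal form = λ.0  (in 2 steps)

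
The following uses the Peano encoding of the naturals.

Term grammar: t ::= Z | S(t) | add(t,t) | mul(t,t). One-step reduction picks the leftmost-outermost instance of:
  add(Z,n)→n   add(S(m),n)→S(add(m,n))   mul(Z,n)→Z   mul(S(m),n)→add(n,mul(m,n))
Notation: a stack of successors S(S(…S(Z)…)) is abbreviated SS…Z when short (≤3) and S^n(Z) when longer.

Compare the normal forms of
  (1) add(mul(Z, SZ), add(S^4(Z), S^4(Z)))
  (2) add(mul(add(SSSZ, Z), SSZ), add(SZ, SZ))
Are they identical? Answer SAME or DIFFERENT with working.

Answer: SAME — A ⇓ S^8(Z), B ⇓ S^8(Z)

Working:
Term A:
  start: add(mul(Z, SZ), add(S^4(Z), S^4(Z)))
  →1  add(Z, add(S^4(Z), S^4(Z)))
  →2  add(S^4(Z), S^4(Z))
  →3  S(add(SSSZ, S^4(Z)))
  →4  S(S(add(SSZ, S^4(Z))))
  →5  S(S(S(add(SZ, S^4(Z)))))
  →6  S(S(S(S(add(Z, S^4(Z))))))
  →7  S^8(Z)

Term B:
  start: add(mul(add(SSSZ, Z), SSZ), add(SZ, SZ))
  →1  add(mul(S(add(SSZ, Z)), SSZ), add(SZ, SZ))
  →2  add(add(SSZ, mul(add(SSZ, Z), SSZ)), add(SZ, SZ))
  →3  add(S(add(SZ, mul(add(SSZ, Z), SSZ))), add(SZ, SZ))
  →4  S(add(add(SZ, mul(add(SSZ, Z), SSZ)), add(SZ, SZ)))
  →5  S(add(S(add(Z, mul(add(SSZ, Z), SSZ))), add(SZ, SZ)))
  →6  S(S(add(add(Z, mul(add(SSZ, Z), SSZ)), add(SZ, SZ))))
  →7  S(S(add(mul(add(SSZ, Z), SSZ), add(SZ, SZ))))
  →8  S(S(add(mul(S(add(SZ, Z)), SSZ), add(SZ, SZ))))
  →9  S(S(add(add(SSZ, mul(add(SZ, Z), SSZ)), add(SZ, SZ))))
  →10  S(S(add(S(add(SZ, mul(add(SZ, Z), SSZ))), add(SZ, SZ))))
  →11  S(S(S(add(add(SZ, mul(add(SZ, Z), SSZ)), add(SZ, SZ)))))
  →12  S(S(S(add(S(add(Z, mul(add(SZ, Z), SSZ))), add(SZ, SZ)))))
  →13  S(S(S(S(add(add(Z, mul(add(SZ, Z), SSZ)), add(SZ, SZ))))))
  →14  S(S(S(S(add(mul(add(SZ, Z), SSZ), add(SZ, SZ))))))
  →15  S(S(S(S(add(mul(S(add(Z, Z)), SSZ), add(SZ, SZ))))))
  →16  S(S(S(S(add(add(SSZ, mul(add(Z, Z), SSZ)), add(SZ, SZ))))))
  →17  S(S(S(S(add(S(add(SZ, mul(add(Z, Z), SSZ))), add(SZ, SZ))))))
  →18  S(S(S(S(S(add(add(SZ, mul(add(Z, Z), SSZ)), add(SZ, SZ)))))))
  →19  S(S(S(S(S(add(S(add(Z, mul(add(Z, Z), SSZ))), add(SZ, SZ)))))))
  →20  S(S(S(S(S(S(add(add(Z, mul(add(Z, Z), SSZ)), add(SZ, SZ))))))))
  →21  S(S(S(S(S(S(add(mul(add(Z, Z), SSZ), add(SZ, SZ))))))))
  →22  S(S(S(S(S(S(add(mul(Z, SSZ), add(SZ, SZ))))))))
  →23  S(S(S(S(S(S(add(Z, add(SZ, SZ))))))))
  →24  S(S(S(S(S(S(add(SZ, SZ)))))))
  →25  S(S(S(S(S(S(S(add(Z, SZ))))))))
  →26  S^8(Z)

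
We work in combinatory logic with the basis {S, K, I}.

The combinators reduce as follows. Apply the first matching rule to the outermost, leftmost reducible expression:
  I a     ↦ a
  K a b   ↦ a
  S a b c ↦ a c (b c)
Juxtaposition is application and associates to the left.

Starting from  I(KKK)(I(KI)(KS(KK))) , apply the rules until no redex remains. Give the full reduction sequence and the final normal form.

  start: I(KKK)(I(KI)(KS(KK)))
  step 1: KKK(I(KI)(KS(KK)))
  step 2: K(I(KI)(KS(KK)))
  step 3: K(KI(KS(KK)))
  step 4: KI

Answer: normal form = KI  (in 4 steps)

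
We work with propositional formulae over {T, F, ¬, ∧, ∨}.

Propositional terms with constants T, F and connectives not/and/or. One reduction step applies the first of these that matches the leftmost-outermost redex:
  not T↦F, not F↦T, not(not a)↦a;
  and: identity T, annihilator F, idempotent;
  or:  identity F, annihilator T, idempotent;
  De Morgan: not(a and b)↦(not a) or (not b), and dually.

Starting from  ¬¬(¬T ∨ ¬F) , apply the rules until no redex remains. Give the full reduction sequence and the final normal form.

Answer: normal form = T  (in 4 steps)

Working:
  start: ¬¬(¬T ∨ ¬F)
  step 1: ¬T ∨ ¬F
  step 2: F ∨ ¬F
  step 3: ¬F
  step 4: T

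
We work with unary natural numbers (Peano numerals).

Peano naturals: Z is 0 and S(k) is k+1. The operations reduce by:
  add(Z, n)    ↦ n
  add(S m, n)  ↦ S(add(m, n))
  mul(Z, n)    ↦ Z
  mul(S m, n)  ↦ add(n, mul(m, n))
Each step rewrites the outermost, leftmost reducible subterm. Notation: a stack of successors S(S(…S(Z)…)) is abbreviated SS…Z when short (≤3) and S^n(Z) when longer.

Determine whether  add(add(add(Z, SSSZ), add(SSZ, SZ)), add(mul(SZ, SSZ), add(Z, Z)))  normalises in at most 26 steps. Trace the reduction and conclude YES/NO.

Answer: YES — reaches normal form S^8(Z) in 24 ≤ 26 steps

Derivation:
  start: add(add(add(Z, SSSZ), add(SSZ, SZ)), add(mul(SZ, SSZ), add(Z, Z)))
  step 1: add(add(SSSZ, add(SSZ, SZ)), add(mul(SZ, SSZ), add(Z, Z)))
  step 2: add(S(add(SSZ, add(SSZ, SZ))), add(mul(SZ, SSZ), add(Z, Z)))
  step 3: S(add(add(SSZ, add(SSZ, SZ)), add(mul(SZ, SSZ), add(Z, Z))))
  step 4: S(add(S(add(SZ, add(SSZ, SZ))), add(mul(SZ, SSZ), add(Z, Z))))
  step 5: S(S(add(add(SZ, add(SSZ, SZ)), add(mul(SZ, SSZ), add(Z, Z)))))
  step 6: S(S(add(S(add(Z, add(SSZ, SZ))), add(mul(SZ, SSZ), add(Z, Z)))))
  step 7: S(S(S(add(add(Z, add(SSZ, SZ)), add(mul(SZ, SSZ), add(Z, Z))))))
  step 8: S(S(S(add(add(SSZ, SZ), add(mul(SZ, SSZ), add(Z, Z))))))
  step 9: S(S(S(add(S(add(SZ, SZ)), add(mul(SZ, SSZ), add(Z, Z))))))
  step 10: S(S(S(S(add(add(SZ, SZ), add(mul(SZ, SSZ), add(Z, Z)))))))
  step 11: S(S(S(S(add(S(add(Z, SZ)), add(mul(SZ, SSZ), add(Z, Z)))))))
  step 12: S(S(S(S(S(add(add(Z, SZ), add(mul(SZ, SSZ), add(Z, Z))))))))
  step 13: S(S(S(S(S(add(SZ, add(mul(SZ, SSZ), add(Z, Z))))))))
  step 14: S(S(S(S(S(S(add(Z, add(mul(SZ, SSZ), add(Z, Z)))))))))
  step 15: S(S(S(S(S(S(add(mul(SZ, SSZ), add(Z, Z))))))))
  step 16: S(S(S(S(S(S(add(add(SSZ, mul(Z, SSZ)), add(Z, Z))))))))
  step 17: S(S(S(S(S(S(add(S(add(SZ, mul(Z, SSZ))), add(Z, Z))))))))
  step 18: S(S(S(S(S(S(S(add(add(SZ, mul(Z, SSZ)), add(Z, Z)))))))))
  step 19: S(S(S(S(S(S(S(add(S(add(Z, mul(Z, SSZ))), add(Z, Z)))))))))
  step 20: S(S(S(S(S(S(S(S(add(add(Z, mul(Z, SSZ)), add(Z, Z))))))))))
  step 21: S(S(S(S(S(S(S(S(add(mul(Z, SSZ), add(Z, Z))))))))))
  step 22: S(S(S(S(S(S(S(S(add(Z, add(Z, Z))))))))))
  step 23: S(S(S(S(S(S(S(S(add(Z, Z)))))))))
  step 24: S^8(Z)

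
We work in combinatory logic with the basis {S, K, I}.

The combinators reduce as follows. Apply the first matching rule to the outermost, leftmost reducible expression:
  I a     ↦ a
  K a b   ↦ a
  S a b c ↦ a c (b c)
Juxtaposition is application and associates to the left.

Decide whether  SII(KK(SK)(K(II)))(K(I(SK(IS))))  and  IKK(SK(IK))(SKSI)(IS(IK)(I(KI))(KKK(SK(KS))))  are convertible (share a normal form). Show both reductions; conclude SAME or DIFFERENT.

Answer: SAME — A ⇓ I, B ⇓ I

Reduction:
Term A:
  start: SII(KK(SK)(K(II)))(K(I(SK(IS))))
  →1  I(KK(SK)(K(II)))(I(KK(SK)(K(II))))(K(I(SK(IS))))
  →2  KK(SK)(K(II))(I(KK(SK)(K(II))))(K(I(SK(IS))))
  →3  K(K(II))(I(KK(SK)(K(II))))(K(I(SK(IS))))
  →4  K(II)(K(I(SK(IS))))
  →5  II
  →6  I

Term B:
  start: IKK(SK(IK))(SKSI)(IS(IK)(I(KI))(KKK(SK(KS))))
  →1  KK(SK(IK))(SKSI)(IS(IK)(I(KI))(KKK(SK(KS))))
  →2  K(SKSI)(IS(IK)(I(KI))(KKK(SK(KS))))
  →3  SKSI
  →4  KI(SI)
  →5  I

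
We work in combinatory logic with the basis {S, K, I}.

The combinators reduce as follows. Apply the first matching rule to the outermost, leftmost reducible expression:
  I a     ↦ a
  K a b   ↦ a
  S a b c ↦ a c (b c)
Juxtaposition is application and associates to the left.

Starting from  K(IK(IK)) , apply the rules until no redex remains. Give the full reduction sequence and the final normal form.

Answer: normal form = K(KK)  (in 2 steps)

Derivation:
  start: K(IK(IK))
  step 1: K(K(IK))
  step 2: K(KK)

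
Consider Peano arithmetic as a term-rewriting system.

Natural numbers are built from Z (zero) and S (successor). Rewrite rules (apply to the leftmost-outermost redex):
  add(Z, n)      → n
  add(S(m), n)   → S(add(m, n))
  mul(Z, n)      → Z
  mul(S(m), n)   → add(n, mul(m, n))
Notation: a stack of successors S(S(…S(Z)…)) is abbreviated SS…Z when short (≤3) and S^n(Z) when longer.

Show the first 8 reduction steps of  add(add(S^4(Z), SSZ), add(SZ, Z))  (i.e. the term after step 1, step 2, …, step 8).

Answer: after 8 steps: S(S(S(S(add(add(Z, SSZ), add(SZ, Z))))))

Reduction:
  start: add(add(S^4(Z), SSZ), add(SZ, Z))
  →1  add(S(add(SSSZ, SSZ)), add(SZ, Z))
  →2  S(add(add(SSSZ, SSZ), add(SZ, Z)))
  →3  S(add(S(add(SSZ, SSZ)), add(SZ, Z)))
  →4  S(S(add(add(SSZ, SSZ), add(SZ, Z))))
  →5  S(S(add(S(add(SZ, SSZ)), add(SZ, Z))))
  →6  S(S(S(add(add(SZ, SSZ), add(SZ, Z)))))
  →7  S(S(S(add(S(add(Z, SSZ)), add(SZ, Z)))))
  →8  S(S(S(S(add(add(Z, SSZ), add(SZ, Z))))))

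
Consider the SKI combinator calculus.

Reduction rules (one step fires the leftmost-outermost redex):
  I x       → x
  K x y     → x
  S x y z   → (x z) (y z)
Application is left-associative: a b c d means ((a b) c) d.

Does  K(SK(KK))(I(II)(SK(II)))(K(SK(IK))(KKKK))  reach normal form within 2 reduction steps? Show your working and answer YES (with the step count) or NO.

Answer: NO — after 2 steps the term is K(K(SK(IK))(KKKK))(KK(K(SK(IK))(KKKK))), not yet normal

Reduction:
  start: K(SK(KK))(I(II)(SK(II)))(K(SK(IK))(KKKK))
  [1] SK(KK)(K(SK(IK))(KKKK))
  [2] K(K(SK(IK))(KKKK))(KK(K(SK(IK))(KKKK)))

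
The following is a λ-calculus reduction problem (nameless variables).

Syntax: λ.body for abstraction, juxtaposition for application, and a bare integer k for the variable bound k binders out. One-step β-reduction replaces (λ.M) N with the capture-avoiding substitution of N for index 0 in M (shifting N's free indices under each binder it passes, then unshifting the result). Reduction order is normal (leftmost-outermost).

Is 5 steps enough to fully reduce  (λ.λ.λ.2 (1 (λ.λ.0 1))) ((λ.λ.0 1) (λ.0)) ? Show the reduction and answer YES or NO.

Answer: YES — reaches normal form λ.λ.1 (λ.λ.0 1) (λ.0) in 3 ≤ 5 steps

Reduction:
  start: (λ.λ.λ.2 (1 (λ.λ.0 1))) ((λ.λ.0 1) (λ.0))
  →1  λ.λ.(λ.λ.0 1) (λ.0) (1 (λ.λ.0 1))
  →2  λ.λ.(λ.0 (λ.0)) (1 (λ.λ.0 1))
  →3  λ.λ.1 (λ.λ.0 1) (λ.0)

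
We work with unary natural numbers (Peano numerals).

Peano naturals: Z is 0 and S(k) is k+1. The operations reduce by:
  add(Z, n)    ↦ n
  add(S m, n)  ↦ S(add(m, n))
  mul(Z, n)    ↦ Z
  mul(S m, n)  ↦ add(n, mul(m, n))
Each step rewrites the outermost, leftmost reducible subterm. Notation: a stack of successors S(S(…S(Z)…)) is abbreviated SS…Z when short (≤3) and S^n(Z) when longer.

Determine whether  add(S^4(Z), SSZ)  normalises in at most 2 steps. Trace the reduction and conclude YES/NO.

  start: add(S^4(Z), SSZ)
  [1] S(add(SSSZ, SSZ))
  [2] S(S(add(SSZ, SSZ)))

Answer: NO — after 2 steps the term is S(S(add(SSZ, SSZ))), not yet normal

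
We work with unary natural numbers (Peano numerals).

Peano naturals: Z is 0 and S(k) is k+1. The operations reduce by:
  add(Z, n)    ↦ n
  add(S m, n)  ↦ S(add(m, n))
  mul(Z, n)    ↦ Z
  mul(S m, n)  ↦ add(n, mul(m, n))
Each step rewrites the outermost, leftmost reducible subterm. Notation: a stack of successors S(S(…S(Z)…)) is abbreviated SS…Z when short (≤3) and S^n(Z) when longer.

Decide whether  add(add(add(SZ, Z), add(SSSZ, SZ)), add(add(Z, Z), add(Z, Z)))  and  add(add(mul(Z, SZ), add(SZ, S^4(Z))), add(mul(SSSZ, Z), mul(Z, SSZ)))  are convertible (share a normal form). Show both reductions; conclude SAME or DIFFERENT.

Answer: SAME — A ⇓ S^5(Z), B ⇓ S^5(Z)

Derivation:
Term A:
  start: add(add(add(SZ, Z), add(SSSZ, SZ)), add(add(Z, Z), add(Z, Z)))
  [1] add(add(S(add(Z, Z)), add(SSSZ, SZ)), add(add(Z, Z), add(Z, Z)))
  [2] add(S(add(add(Z, Z), add(SSSZ, SZ))), add(add(Z, Z), add(Z, Z)))
  [3] S(add(add(add(Z, Z), add(SSSZ, SZ)), add(add(Z, Z), add(Z, Z))))
  [4] S(add(add(Z, add(SSSZ, SZ)), add(add(Z, Z), add(Z, Z))))
  [5] S(add(add(SSSZ, SZ), add(add(Z, Z), add(Z, Z))))
  [6] S(add(S(add(SSZ, SZ)), add(add(Z, Z), add(Z, Z))))
  [7] S(S(add(add(SSZ, SZ), add(add(Z, Z), add(Z, Z)))))
  [8] S(S(add(S(add(SZ, SZ)), add(add(Z, Z), add(Z, Z)))))
  [9] S(S(S(add(add(SZ, SZ), add(add(Z, Z), add(Z, Z))))))
  [10] S(S(S(add(S(add(Z, SZ)), add(add(Z, Z), add(Z, Z))))))
  [11] S(S(S(S(add(add(Z, SZ), add(add(Z, Z), add(Z, Z)))))))
  [12] S(S(S(S(add(SZ, add(add(Z, Z), add(Z, Z)))))))
  [13] S(S(S(S(S(add(Z, add(add(Z, Z), add(Z, Z))))))))
  [14] S(S(S(S(S(add(add(Z, Z), add(Z, Z)))))))
  [15] S(S(S(S(S(add(Z, add(Z, Z)))))))
  [16] S(S(S(S(S(add(Z, Z))))))
  [17] S^5(Z)

Term B:
  start: add(add(mul(Z, SZ), add(SZ, S^4(Z))), add(mul(SSSZ, Z), mul(Z, SSZ)))
  [1] add(add(Z, add(SZ, S^4(Z))), add(mul(SSSZ, Z), mul(Z, SSZ)))
  [2] add(add(SZ, S^4(Z)), add(mul(SSSZ, Z), mul(Z, SSZ)))
  [3] add(S(add(Z, S^4(Z))), add(mul(SSSZ, Z), mul(Z, SSZ)))
  [4] S(add(add(Z, S^4(Z)), add(mul(SSSZ, Z), mul(Z, SSZ))))
  [5] S(add(S^4(Z), add(mul(SSSZ, Z), mul(Z, SSZ))))
  [6] S(S(add(SSSZ, add(mul(SSSZ, Z), mul(Z, SSZ)))))
  [7] S(S(S(add(SSZ, add(mul(SSSZ, Z), mul(Z, SSZ))))))
  [8] S(S(S(S(add(SZ, add(mul(SSSZ, Z), mul(Z, SSZ)))))))
  [9] S(S(S(S(S(add(Z, add(mul(SSSZ, Z), mul(Z, SSZ))))))))
  [10] S(S(S(S(S(add(mul(SSSZ, Z), mul(Z, SSZ)))))))
  [11] S(S(S(S(S(add(add(Z, mul(SSZ, Z)), mul(Z, SSZ)))))))
  [12] S(S(S(S(S(add(mul(SSZ, Z), mul(Z, SSZ)))))))
  [13] S(S(S(S(S(add(add(Z, mul(SZ, Z)), mul(Z, SSZ)))))))
  [14] S(S(S(S(S(add(mul(SZ, Z), mul(Z, SSZ)))))))
  [15] S(S(S(S(S(add(add(Z, mul(Z, Z)), mul(Z, SSZ)))))))
  [16] S(S(S(S(S(add(mul(Z, Z), mul(Z, SSZ)))))))
  [17] S(S(S(S(S(add(Z, mul(Z, SSZ)))))))
  [18] S(S(S(S(S(mul(Z, SSZ))))))
  [19] S^5(Z)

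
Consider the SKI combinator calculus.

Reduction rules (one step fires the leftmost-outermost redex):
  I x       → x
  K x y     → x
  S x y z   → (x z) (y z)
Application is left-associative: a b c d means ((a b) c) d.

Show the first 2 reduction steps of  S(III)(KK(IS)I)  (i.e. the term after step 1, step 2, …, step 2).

  start: S(III)(KK(IS)I)
  [1] S(II)(KK(IS)I)
  [2] SI(KK(IS)I)

Answer: after 2 steps: SI(KK(IS)I)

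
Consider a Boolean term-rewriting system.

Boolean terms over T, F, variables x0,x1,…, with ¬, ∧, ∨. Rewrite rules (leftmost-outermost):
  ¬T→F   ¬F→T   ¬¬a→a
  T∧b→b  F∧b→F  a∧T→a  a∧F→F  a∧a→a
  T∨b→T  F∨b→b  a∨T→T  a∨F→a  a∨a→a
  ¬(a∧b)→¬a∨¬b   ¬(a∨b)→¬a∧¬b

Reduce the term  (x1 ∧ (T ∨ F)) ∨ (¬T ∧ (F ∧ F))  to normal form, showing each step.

  start: (x1 ∧ (T ∨ F)) ∨ (¬T ∧ (F ∧ F))
  →1  (x1 ∧ T) ∨ (¬T ∧ (F ∧ F))
  →2  x1 ∨ (¬T ∧ (F ∧ F))
  →3  x1 ∨ (F ∧ (F ∧ F))
  →4  x1 ∨ F
  →5  x1

Answer: normal form = x1  (in 5 steps)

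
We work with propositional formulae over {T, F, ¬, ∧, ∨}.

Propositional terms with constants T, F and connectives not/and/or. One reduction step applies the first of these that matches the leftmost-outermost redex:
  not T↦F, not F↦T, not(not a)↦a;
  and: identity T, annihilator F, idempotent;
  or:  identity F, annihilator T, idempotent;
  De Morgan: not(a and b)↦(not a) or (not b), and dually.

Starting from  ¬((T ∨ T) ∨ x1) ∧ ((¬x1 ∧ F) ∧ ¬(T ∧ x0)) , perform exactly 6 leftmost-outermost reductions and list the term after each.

  start: ¬((T ∨ T) ∨ x1) ∧ ((¬x1 ∧ F) ∧ ¬(T ∧ x0))
  [1] (¬(T ∨ T) ∧ ¬x1) ∧ ((¬x1 ∧ F) ∧ ¬(T ∧ x0))
  [2] ((¬T ∧ ¬T) ∧ ¬x1) ∧ ((¬x1 ∧ F) ∧ ¬(T ∧ x0))
  [3] (¬T ∧ ¬x1) ∧ ((¬x1 ∧ F) ∧ ¬(T ∧ x0))
  [4] (F ∧ ¬x1) ∧ ((¬x1 ∧ F) ∧ ¬(T ∧ x0))
  [5] F ∧ ((¬x1 ∧ F) ∧ ¬(T ∧ x0))
  [6] F

Answer: after 6 steps: F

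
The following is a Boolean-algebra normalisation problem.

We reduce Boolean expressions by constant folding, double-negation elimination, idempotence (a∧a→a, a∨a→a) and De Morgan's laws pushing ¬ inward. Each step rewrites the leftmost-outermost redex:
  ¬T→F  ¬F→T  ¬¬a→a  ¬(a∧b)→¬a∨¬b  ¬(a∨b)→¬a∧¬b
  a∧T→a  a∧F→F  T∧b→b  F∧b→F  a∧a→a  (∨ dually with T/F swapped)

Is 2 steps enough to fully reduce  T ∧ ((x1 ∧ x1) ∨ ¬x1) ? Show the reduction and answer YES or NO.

Answer: YES — reaches normal form x1 ∨ ¬x1 in 2 ≤ 2 steps

Derivation:
  start: T ∧ ((x1 ∧ x1) ∨ ¬x1)
  [1] (x1 ∧ x1) ∨ ¬x1
  [2] x1 ∨ ¬x1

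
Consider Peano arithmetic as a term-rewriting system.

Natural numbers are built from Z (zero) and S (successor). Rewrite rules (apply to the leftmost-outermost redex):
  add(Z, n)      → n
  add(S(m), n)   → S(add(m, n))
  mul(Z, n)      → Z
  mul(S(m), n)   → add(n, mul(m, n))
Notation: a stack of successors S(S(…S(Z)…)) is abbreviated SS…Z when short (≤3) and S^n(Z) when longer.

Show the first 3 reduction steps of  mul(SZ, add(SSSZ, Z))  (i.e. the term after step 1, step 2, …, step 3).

Answer: after 3 steps: S(add(add(SSZ, Z), mul(Z, add(SSSZ, Z))))

Working:
  start: mul(SZ, add(SSSZ, Z))
  step 1: add(add(SSSZ, Z), mul(Z, add(SSSZ, Z)))
  step 2: add(S(add(SSZ, Z)), mul(Z, add(SSSZ, Z)))
  step 3: S(add(add(SSZ, Z), mul(Z, add(SSSZ, Z))))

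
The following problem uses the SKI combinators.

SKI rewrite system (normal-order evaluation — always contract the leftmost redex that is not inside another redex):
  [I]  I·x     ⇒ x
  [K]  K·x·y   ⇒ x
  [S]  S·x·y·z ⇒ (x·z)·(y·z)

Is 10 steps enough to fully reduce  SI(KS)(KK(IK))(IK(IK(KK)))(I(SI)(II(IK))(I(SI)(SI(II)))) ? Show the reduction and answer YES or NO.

  start: SI(KS)(KK(IK))(IK(IK(KK)))(I(SI)(II(IK))(I(SI)(SI(II))))
  →1  I(KK(IK))(KS(KK(IK)))(IK(IK(KK)))(I(SI)(II(IK))(I(SI)(SI(II))))
  →2  KK(IK)(KS(KK(IK)))(IK(IK(KK)))(I(SI)(II(IK))(I(SI)(SI(II))))
  →3  K(KS(KK(IK)))(IK(IK(KK)))(I(SI)(II(IK))(I(SI)(SI(II))))
  →4  KS(KK(IK))(I(SI)(II(IK))(I(SI)(SI(II))))
  →5  S(I(SI)(II(IK))(I(SI)(SI(II))))
  →6  S(SI(II(IK))(I(SI)(SI(II))))
  →7  S(I(I(SI)(SI(II)))(II(IK)(I(SI)(SI(II)))))
  →8  S(I(SI)(SI(II))(II(IK)(I(SI)(SI(II)))))
  →9  S(SI(SI(II))(II(IK)(I(SI)(SI(II)))))
  →10  S(I(II(IK)(I(SI)(SI(II))))(SI(II)(II(IK)(I(SI)(SI(II))))))

Answer: NO — after 10 steps the term is S(I(II(IK)(I(SI)(SI(II))))(SI(II)(II(IK)(I(SI)(SI(II)))))), not yet normal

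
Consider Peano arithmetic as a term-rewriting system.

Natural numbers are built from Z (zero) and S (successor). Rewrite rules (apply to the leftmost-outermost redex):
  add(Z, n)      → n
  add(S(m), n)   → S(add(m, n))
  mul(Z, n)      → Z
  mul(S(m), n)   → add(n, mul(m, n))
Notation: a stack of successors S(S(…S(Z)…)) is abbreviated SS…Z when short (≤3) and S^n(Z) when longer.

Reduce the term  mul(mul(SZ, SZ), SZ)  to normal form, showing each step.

  start: mul(mul(SZ, SZ), SZ)
  step 1: mul(add(SZ, mul(Z, SZ)), SZ)
  step 2: mul(S(add(Z, mul(Z, SZ))), SZ)
  step 3: add(SZ, mul(add(Z, mul(Z, SZ)), SZ))
  step 4: S(add(Z, mul(add(Z, mul(Z, SZ)), SZ)))
  step 5: S(mul(add(Z, mul(Z, SZ)), SZ))
  step 6: S(mul(mul(Z, SZ), SZ))
  step 7: S(mul(Z, SZ))
  step 8: SZ

Answer: normal form = SZ  (in 8 steps)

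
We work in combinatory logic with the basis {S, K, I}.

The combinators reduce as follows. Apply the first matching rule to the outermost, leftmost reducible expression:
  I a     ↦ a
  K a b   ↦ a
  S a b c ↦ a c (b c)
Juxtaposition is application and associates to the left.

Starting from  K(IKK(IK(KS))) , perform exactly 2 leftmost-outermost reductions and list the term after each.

Answer: after 2 steps: KK

Derivation:
  start: K(IKK(IK(KS)))
  [1] K(KK(IK(KS)))
  [2] KK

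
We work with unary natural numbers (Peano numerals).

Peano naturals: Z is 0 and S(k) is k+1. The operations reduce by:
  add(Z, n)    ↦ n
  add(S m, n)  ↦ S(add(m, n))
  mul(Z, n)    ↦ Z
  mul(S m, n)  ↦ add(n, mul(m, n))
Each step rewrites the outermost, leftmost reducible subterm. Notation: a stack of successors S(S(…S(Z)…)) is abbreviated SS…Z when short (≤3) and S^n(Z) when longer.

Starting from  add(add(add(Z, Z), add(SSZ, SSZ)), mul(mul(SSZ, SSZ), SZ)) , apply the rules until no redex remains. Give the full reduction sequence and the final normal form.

Answer: normal form = S^8(Z)  (in 32 steps)

Derivation:
  start: add(add(add(Z, Z), add(SSZ, SSZ)), mul(mul(SSZ, SSZ), SZ))
  step 1: add(add(Z, add(SSZ, SSZ)), mul(mul(SSZ, SSZ), SZ))
  step 2: add(add(SSZ, SSZ), mul(mul(SSZ, SSZ), SZ))
  step 3: add(S(add(SZ, SSZ)), mul(mul(SSZ, SSZ), SZ))
  step 4: S(add(add(SZ, SSZ), mul(mul(SSZ, SSZ), SZ)))
  step 5: S(add(S(add(Z, SSZ)), mul(mul(SSZ, SSZ), SZ)))
  step 6: S(S(add(add(Z, SSZ), mul(mul(SSZ, SSZ), SZ))))
  step 7: S(S(add(SSZ, mul(mul(SSZ, SSZ), SZ))))
  step 8: S(S(S(add(SZ, mul(mul(SSZ, SSZ), SZ)))))
  step 9: S(S(S(S(add(Z, mul(mul(SSZ, SSZ), SZ))))))
  step 10: S(S(S(S(mul(mul(SSZ, SSZ), SZ)))))
  step 11: S(S(S(S(mul(add(SSZ, mul(SZ, SSZ)), SZ)))))
  step 12: S(S(S(S(mul(S(add(SZ, mul(SZ, SSZ))), SZ)))))
  step 13: S(S(S(S(add(SZ, mul(add(SZ, mul(SZ, SSZ)), SZ))))))
  step 14: S(S(S(S(S(add(Z, mul(add(SZ, mul(SZ, SSZ)), SZ)))))))
  step 15: S(S(S(S(S(mul(add(SZ, mul(SZ, SSZ)), SZ))))))
  step 16: S(S(S(S(S(mul(S(add(Z, mul(SZ, SSZ))), SZ))))))
  step 17: S(S(S(S(S(add(SZ, mul(add(Z, mul(SZ, SSZ)), SZ)))))))
  step 18: S(S(S(S(S(S(add(Z, mul(add(Z, mul(SZ, SSZ)), SZ))))))))
  step 19: S(S(S(S(S(S(mul(add(Z, mul(SZ, SSZ)), SZ)))))))
  step 20: S(S(S(S(S(S(mul(mul(SZ, SSZ), SZ)))))))
  step 21: S(S(S(S(S(S(mul(add(SSZ, mul(Z, SSZ)), SZ)))))))
  step 22: S(S(S(S(S(S(mul(S(add(SZ, mul(Z, SSZ))), SZ)))))))
  step 23: S(S(S(S(S(S(add(SZ, mul(add(SZ, mul(Z, SSZ)), SZ))))))))
  step 24: S(S(S(S(S(S(S(add(Z, mul(add(SZ, mul(Z, SSZ)), SZ)))))))))
  step 25: S(S(S(S(S(S(S(mul(add(SZ, mul(Z, SSZ)), SZ))))))))
  step 26: S(S(S(S(S(S(S(mul(S(add(Z, mul(Z, SSZ))), SZ))))))))
  step 27: S(S(S(S(S(S(S(add(SZ, mul(add(Z, mul(Z, SSZ)), SZ)))))))))
  step 28: S(S(S(S(S(S(S(S(add(Z, mul(add(Z, mul(Z, SSZ)), SZ))))))))))
  step 29: S(S(S(S(S(S(S(S(mul(add(Z, mul(Z, SSZ)), SZ)))))))))
  step 30: S(S(S(S(S(S(S(S(mul(mul(Z, SSZ), SZ)))))))))
  step 31: S(S(S(S(S(S(S(S(mul(Z, SZ)))))))))
  step 32: S^8(Z)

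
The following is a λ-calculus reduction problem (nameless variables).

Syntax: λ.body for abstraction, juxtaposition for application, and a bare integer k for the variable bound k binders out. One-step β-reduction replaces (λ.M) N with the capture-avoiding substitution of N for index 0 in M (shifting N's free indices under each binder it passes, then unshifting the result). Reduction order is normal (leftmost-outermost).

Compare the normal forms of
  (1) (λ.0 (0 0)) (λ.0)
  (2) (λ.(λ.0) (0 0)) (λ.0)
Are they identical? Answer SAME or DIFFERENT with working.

Term A:
  start: (λ.0 (0 0)) (λ.0)
  [1] (λ.0) ((λ.0) (λ.0))
  [2] (λ.0) (λ.0)
  [3] λ.0

Term B:
  start: (λ.(λ.0) (0 0)) (λ.0)
  [1] (λ.0) ((λ.0) (λ.0))
  [2] (λ.0) (λ.0)
  [3] λ.0

Answer: SAME — A ⇓ λ.0, B ⇓ λ.0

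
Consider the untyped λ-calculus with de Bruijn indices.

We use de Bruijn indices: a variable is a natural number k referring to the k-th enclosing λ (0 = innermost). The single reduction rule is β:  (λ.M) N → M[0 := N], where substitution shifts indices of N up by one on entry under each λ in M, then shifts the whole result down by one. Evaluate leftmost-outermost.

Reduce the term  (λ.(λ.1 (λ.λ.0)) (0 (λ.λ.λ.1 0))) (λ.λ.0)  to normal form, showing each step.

Answer: normal form = λ.0  (in 3 steps)

Derivation:
  start: (λ.(λ.1 (λ.λ.0)) (0 (λ.λ.λ.1 0))) (λ.λ.0)
  [1] (λ.(λ.λ.0) (λ.λ.0)) ((λ.λ.0) (λ.λ.λ.1 0))
  [2] (λ.λ.0) (λ.λ.0)
  [3] λ.0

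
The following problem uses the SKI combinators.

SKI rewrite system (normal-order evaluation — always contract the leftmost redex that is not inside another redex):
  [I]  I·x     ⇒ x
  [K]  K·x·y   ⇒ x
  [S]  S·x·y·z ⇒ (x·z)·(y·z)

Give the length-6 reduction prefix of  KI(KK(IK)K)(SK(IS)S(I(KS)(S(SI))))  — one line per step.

  start: KI(KK(IK)K)(SK(IS)S(I(KS)(S(SI))))
  step 1: I(SK(IS)S(I(KS)(S(SI))))
  step 2: SK(IS)S(I(KS)(S(SI)))
  step 3: KS(ISS)(I(KS)(S(SI)))
  step 4: S(I(KS)(S(SI)))
  step 5: S(KS(S(SI)))
  step 6: SS

Answer: after 6 steps: SS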